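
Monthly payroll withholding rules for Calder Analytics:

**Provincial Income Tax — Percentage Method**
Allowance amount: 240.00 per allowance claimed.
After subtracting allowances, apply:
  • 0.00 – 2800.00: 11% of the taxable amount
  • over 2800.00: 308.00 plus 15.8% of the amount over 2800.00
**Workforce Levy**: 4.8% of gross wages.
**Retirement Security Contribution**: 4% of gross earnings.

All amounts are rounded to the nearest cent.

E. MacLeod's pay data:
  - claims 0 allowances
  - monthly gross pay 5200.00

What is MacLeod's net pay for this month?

Provincial Income Tax: taxable = 5200.00
  308.00 + 15.8% × (5200.00 − 2800.00) = 308.00 + 15.8% × 2400.00 = 687.20
Workforce Levy: 4.8% × 5200.00 = 249.60
Retirement Security Contribution: 4% × 5200.00 = 208.00
Total withheld: 687.20 + 249.60 + 208.00 = 1144.80
Net pay: 5200.00 − 1144.80 = 4055.20

4055.20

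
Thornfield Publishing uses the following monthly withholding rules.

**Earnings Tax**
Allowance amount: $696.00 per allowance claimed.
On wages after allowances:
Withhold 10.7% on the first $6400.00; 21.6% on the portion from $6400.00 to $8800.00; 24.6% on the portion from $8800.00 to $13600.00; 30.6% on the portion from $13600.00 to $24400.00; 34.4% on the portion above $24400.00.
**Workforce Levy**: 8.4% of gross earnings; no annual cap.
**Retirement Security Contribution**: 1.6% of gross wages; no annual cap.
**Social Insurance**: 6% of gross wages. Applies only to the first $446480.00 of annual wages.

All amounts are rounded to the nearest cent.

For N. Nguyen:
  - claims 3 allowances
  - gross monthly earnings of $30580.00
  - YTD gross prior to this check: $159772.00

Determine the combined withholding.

$11989.25

Earnings Tax: taxable = $30580.00 − 3×$696.00 = $28492.00
  $5688.80 + 34.4% × ($28492.00 − $24400.00) = $5688.80 + 34.4% × $4092.00 = $7096.45
Workforce Levy: 8.4% × $30580.00 = $2568.72
Retirement Security Contribution: 1.6% × $30580.00 = $489.28
Social Insurance: 6% × $30580.00 = $1834.80
Total: $7096.45 + $2568.72 + $489.28 + $1834.80 = $11989.25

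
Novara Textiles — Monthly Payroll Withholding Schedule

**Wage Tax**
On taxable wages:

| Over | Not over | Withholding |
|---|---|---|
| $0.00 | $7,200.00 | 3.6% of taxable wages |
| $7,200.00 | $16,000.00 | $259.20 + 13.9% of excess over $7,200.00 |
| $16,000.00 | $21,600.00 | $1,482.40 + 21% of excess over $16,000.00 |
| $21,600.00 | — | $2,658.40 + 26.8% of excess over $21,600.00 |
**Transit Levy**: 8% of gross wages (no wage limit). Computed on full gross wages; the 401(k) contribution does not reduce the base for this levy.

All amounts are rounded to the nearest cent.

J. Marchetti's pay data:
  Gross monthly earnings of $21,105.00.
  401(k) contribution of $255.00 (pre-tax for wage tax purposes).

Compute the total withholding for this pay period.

$4,189.30

Wage Tax: taxable = $21,105.00 − $255.00 = $20,850.00
  $1,482.40 + 21% × ($20,850.00 − $16,000.00) = $1,482.40 + 21% × $4,850.00 = $2,500.90
Transit Levy: 8% × $21,105.00 = $1,688.40
Total: $2,500.90 + $1,688.40 = $4,189.30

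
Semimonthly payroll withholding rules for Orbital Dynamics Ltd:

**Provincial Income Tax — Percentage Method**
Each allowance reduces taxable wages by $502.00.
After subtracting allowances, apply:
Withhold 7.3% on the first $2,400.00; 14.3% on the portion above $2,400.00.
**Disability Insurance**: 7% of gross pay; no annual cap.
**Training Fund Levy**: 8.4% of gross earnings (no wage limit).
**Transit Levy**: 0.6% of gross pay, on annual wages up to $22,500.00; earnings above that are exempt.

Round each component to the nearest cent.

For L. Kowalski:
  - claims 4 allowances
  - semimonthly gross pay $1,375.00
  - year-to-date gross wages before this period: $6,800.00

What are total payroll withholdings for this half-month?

Provincial Income Tax: taxable = $1,375.00 − 4×$502.00 = $-633.00
  Taxable ≤ 0 → $0.00
Disability Insurance: 7% × $1,375.00 = $96.25
Training Fund Levy: 8.4% × $1,375.00 = $115.50
Transit Levy: 0.6% × $1,375.00 = $8.25
Total: $0.00 + $96.25 + $115.50 + $8.25 = $220.00

$220.00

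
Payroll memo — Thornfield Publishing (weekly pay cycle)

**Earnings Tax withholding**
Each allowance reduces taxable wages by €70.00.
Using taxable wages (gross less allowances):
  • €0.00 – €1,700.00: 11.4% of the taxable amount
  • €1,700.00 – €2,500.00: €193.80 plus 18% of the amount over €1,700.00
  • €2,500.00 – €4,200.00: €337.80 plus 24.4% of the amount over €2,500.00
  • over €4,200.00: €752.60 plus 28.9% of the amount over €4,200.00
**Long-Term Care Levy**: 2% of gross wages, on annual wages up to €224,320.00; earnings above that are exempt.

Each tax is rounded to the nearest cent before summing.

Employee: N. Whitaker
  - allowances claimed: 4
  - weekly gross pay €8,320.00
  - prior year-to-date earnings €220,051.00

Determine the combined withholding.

€1,947.74

Earnings Tax: taxable = €8,320.00 − 4×€70.00 = €8,040.00
  €752.60 + 28.9% × (€8,040.00 − €4,200.00) = €752.60 + 28.9% × €3,840.00 = €1,862.36
Long-Term Care Levy: cap €224,320.00 − YTD €220,051.00 = €4,269.00 subject; 2% × €4,269.00 = €85.38
Total: €1,862.36 + €85.38 = €1,947.74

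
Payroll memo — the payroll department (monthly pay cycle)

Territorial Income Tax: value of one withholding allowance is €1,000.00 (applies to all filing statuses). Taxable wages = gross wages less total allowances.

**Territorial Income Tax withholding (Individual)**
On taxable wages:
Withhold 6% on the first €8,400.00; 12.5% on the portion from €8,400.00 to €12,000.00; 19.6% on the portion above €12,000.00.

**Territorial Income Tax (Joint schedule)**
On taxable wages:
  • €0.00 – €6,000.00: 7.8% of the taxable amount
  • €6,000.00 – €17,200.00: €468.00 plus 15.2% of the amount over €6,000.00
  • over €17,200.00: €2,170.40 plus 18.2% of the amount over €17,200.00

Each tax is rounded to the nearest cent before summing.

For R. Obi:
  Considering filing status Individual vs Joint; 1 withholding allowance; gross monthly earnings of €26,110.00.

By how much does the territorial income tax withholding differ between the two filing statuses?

Territorial Income Tax (Individual): taxable = €26,110.00 − 1×€1,000.00 = €25,110.00
  €954.00 + 19.6% × (€25,110.00 − €12,000.00) = €954.00 + 19.6% × €13,110.00 = €3,523.56
Territorial Income Tax (Joint): taxable = €26,110.00 − 1×€1,000.00 = €25,110.00
  €2,170.40 + 18.2% × (€25,110.00 − €17,200.00) = €2,170.40 + 18.2% × €7,910.00 = €3,610.02
Difference: |€3,523.56 − €3,610.02| = €86.46 (higher under Joint)

€86.46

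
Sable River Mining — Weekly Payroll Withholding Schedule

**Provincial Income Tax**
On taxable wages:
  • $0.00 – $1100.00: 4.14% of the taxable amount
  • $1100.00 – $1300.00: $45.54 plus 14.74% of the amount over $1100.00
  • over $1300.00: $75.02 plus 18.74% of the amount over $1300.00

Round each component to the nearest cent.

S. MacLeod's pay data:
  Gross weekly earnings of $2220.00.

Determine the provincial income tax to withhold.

Provincial Income Tax: taxable = $2220.00
  $75.02 + 18.74% × ($2220.00 − $1300.00) = $75.02 + 18.74% × $920.00 = $247.43

$247.43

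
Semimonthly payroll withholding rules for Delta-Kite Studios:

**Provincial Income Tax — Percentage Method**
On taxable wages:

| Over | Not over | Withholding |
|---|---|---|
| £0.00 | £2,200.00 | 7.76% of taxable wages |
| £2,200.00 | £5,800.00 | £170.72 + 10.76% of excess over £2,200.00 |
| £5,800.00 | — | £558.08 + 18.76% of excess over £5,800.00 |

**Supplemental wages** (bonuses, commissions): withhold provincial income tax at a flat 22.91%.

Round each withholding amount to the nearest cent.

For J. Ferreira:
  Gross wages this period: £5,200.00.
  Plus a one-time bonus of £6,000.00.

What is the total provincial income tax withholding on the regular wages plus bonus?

Provincial Income Tax: taxable = £5,200.00
  £170.72 + 10.76% × (£5,200.00 − £2,200.00) = £170.72 + 10.76% × £3,000.00 = £493.52
Supplemental (22.91% flat on bonus): 22.91% × £6,000.00 = £1,374.60
Total provincial income tax: £493.52 + £1,374.60 = £1,868.12

£1,868.12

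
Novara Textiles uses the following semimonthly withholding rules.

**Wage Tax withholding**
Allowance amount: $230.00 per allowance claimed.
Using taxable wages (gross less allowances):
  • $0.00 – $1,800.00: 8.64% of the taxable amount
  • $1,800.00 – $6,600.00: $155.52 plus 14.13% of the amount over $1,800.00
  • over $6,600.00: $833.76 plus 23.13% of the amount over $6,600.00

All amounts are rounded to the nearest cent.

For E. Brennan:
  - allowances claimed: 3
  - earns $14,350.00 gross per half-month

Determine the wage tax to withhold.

$2,466.74

Wage Tax: taxable = $14,350.00 − 3×$230.00 = $13,660.00
  $833.76 + 23.13% × ($13,660.00 − $6,600.00) = $833.76 + 23.13% × $7,060.00 = $2,466.74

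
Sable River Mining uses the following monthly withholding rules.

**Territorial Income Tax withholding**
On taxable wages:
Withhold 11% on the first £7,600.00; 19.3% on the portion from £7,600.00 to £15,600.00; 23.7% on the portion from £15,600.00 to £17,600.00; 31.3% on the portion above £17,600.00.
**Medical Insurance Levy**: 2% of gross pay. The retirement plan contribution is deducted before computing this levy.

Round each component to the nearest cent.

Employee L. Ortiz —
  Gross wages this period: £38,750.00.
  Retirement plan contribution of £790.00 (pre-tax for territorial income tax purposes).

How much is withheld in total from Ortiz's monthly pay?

Territorial Income Tax: taxable = £38,750.00 − £790.00 = £37,960.00
  £2,854.00 + 31.3% × (£37,960.00 − £17,600.00) = £2,854.00 + 31.3% × £20,360.00 = £9,226.68
Medical Insurance Levy: 2% × £37,960.00 = £759.20
Total: £9,226.68 + £759.20 = £9,985.88

£9,985.88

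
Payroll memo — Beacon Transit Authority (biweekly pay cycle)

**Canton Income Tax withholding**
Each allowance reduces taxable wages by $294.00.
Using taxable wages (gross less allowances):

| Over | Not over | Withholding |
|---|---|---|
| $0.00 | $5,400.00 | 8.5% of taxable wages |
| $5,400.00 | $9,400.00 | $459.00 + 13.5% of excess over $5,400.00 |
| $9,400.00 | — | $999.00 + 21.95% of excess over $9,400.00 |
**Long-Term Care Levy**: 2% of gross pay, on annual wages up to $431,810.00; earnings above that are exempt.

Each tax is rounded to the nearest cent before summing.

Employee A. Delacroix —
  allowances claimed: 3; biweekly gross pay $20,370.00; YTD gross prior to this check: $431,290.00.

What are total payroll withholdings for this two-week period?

$3,223.72

Canton Income Tax: taxable = $20,370.00 − 3×$294.00 = $19,488.00
  $999.00 + 21.95% × ($19,488.00 − $9,400.00) = $999.00 + 21.95% × $10,088.00 = $3,213.32
Long-Term Care Levy: cap $431,810.00 − YTD $431,290.00 = $520.00 subject; 2% × $520.00 = $10.40
Total: $3,213.32 + $10.40 = $3,223.72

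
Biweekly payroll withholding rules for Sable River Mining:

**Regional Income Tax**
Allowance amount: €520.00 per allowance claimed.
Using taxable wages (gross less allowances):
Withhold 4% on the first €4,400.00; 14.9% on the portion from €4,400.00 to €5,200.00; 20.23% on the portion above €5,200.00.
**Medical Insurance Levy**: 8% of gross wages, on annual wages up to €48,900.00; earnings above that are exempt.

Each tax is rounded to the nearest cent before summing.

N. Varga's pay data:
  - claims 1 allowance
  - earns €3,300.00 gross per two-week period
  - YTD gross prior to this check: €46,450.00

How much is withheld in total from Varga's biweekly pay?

Regional Income Tax: taxable = €3,300.00 − 1×€520.00 = €2,780.00
  4% × €2,780.00 = €111.20
Medical Insurance Levy: cap €48,900.00 − YTD €46,450.00 = €2,450.00 subject; 8% × €2,450.00 = €196.00
Total: €111.20 + €196.00 = €307.20

€307.20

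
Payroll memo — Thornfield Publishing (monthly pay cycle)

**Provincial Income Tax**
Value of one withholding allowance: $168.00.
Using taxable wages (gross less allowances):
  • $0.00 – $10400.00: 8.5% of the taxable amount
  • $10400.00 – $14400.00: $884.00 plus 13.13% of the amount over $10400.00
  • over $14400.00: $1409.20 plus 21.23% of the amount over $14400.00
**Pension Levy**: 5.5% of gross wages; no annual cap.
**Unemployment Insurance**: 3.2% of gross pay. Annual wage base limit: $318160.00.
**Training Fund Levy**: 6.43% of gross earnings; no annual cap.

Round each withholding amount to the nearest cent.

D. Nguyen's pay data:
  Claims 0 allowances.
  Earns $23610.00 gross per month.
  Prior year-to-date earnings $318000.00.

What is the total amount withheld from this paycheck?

$6186.27

Provincial Income Tax: taxable = $23610.00
  $1409.20 + 21.23% × ($23610.00 − $14400.00) = $1409.20 + 21.23% × $9210.00 = $3364.48
Pension Levy: 5.5% × $23610.00 = $1298.55
Unemployment Insurance: cap $318160.00 − YTD $318000.00 = $160.00 subject; 3.2% × $160.00 = $5.12
Training Fund Levy: 6.43% × $23610.00 = $1518.12
Total: $3364.48 + $1298.55 + $5.12 + $1518.12 = $6186.27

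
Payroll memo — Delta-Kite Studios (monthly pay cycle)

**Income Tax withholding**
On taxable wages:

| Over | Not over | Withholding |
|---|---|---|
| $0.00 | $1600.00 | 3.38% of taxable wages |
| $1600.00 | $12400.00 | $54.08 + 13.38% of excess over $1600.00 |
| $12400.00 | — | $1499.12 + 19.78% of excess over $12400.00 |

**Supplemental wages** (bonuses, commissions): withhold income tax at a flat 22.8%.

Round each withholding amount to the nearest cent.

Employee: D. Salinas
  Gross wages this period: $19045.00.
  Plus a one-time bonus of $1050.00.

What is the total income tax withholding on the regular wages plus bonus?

Income Tax: taxable = $19045.00
  $1499.12 + 19.78% × ($19045.00 − $12400.00) = $1499.12 + 19.78% × $6645.00 = $2813.50
Supplemental (22.8% flat on bonus): 22.8% × $1050.00 = $239.40
Total income tax: $2813.50 + $239.40 = $3052.90

$3052.90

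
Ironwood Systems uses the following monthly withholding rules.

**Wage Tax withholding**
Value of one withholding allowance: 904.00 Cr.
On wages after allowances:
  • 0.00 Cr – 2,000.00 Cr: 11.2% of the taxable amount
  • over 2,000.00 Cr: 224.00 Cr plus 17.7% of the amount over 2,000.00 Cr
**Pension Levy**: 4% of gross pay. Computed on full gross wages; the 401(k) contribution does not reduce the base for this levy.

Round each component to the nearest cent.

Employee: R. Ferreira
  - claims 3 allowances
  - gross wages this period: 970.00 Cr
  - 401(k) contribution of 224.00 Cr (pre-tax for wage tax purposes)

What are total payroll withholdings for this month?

Wage Tax: taxable = 970.00 Cr − 224.00 Cr − 3×904.00 Cr = -1,966.00 Cr
  Taxable ≤ 0 → 0.00 Cr
Pension Levy: 4% × 970.00 Cr = 38.80 Cr
Total: 0.00 Cr + 38.80 Cr = 38.80 Cr

38.80 Cr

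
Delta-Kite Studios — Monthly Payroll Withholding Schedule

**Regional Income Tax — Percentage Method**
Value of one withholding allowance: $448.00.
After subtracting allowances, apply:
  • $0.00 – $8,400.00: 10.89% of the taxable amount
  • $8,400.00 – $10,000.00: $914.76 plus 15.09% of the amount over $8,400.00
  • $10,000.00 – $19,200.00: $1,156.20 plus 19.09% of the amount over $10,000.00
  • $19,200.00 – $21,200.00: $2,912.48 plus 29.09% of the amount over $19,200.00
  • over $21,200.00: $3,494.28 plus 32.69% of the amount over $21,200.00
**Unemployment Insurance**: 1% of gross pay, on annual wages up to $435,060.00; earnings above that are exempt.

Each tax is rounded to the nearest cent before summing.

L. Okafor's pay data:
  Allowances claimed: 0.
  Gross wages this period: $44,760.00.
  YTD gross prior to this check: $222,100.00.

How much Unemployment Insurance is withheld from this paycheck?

$447.60

Unemployment Insurance: 1% × $44,760.00 = $447.60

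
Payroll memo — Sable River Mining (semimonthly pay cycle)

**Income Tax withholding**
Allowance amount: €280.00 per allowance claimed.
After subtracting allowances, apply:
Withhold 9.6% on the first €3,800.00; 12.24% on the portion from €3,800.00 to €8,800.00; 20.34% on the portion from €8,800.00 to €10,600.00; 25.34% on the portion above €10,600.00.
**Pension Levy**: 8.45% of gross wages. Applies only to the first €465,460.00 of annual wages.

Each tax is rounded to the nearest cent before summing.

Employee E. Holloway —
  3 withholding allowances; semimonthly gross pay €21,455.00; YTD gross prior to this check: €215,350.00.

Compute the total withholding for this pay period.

€5,693.67

Income Tax: taxable = €21,455.00 − 3×€280.00 = €20,615.00
  €1,342.92 + 25.34% × (€20,615.00 − €10,600.00) = €1,342.92 + 25.34% × €10,015.00 = €3,880.72
Pension Levy: 8.45% × €21,455.00 = €1,812.95
Total: €3,880.72 + €1,812.95 = €5,693.67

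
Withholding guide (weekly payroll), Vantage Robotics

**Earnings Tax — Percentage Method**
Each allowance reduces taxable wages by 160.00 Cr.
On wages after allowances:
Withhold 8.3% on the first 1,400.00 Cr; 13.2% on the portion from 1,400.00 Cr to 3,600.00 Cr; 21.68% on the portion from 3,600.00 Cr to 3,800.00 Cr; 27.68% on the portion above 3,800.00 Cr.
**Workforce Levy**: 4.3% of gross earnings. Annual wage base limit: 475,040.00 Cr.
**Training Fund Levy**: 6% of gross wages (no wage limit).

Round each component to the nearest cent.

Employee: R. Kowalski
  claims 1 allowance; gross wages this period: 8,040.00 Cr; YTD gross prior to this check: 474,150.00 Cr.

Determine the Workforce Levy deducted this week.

38.27 Cr

Workforce Levy: cap 475,040.00 Cr − YTD 474,150.00 Cr = 890.00 Cr subject; 4.3% × 890.00 Cr = 38.27 Cr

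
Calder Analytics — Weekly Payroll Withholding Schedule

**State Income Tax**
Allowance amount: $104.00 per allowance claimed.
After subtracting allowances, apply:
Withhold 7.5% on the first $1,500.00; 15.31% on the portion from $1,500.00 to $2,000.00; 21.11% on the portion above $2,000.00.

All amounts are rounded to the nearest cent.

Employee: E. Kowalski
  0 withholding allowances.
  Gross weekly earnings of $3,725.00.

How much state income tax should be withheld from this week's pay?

$553.20

State Income Tax: taxable = $3,725.00
  $189.05 + 21.11% × ($3,725.00 − $2,000.00) = $189.05 + 21.11% × $1,725.00 = $553.20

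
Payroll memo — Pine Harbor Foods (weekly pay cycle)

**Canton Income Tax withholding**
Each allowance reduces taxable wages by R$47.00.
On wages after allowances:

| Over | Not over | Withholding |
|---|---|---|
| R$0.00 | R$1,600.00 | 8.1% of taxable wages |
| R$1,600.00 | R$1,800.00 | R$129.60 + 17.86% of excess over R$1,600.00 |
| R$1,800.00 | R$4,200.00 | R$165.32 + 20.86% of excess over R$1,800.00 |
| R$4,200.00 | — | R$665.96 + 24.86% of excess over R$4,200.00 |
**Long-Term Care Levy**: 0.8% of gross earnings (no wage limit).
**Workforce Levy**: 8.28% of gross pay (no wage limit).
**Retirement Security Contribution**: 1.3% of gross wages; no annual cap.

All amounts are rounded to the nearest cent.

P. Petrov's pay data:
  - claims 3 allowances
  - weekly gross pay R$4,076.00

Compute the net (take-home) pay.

R$3,042.23

Canton Income Tax: taxable = R$4,076.00 − 3×R$47.00 = R$3,935.00
  R$165.32 + 20.86% × (R$3,935.00 − R$1,800.00) = R$165.32 + 20.86% × R$2,135.00 = R$610.68
Long-Term Care Levy: 0.8% × R$4,076.00 = R$32.61
Workforce Levy: 8.28% × R$4,076.00 = R$337.49
Retirement Security Contribution: 1.3% × R$4,076.00 = R$52.99
Total withheld: R$610.68 + R$32.61 + R$337.49 + R$52.99 = R$1,033.77
Net pay: R$4,076.00 − R$1,033.77 = R$3,042.23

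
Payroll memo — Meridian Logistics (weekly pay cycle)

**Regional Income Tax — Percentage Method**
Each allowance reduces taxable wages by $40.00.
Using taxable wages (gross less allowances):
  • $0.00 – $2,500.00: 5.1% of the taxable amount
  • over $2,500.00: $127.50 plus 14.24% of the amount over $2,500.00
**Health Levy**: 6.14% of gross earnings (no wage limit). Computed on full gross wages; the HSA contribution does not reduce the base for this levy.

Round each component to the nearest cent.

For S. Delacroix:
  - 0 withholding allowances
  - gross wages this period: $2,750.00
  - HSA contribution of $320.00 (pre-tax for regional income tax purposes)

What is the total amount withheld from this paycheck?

$292.78

Regional Income Tax: taxable = $2,750.00 − $320.00 = $2,430.00
  5.1% × $2,430.00 = $123.93
Health Levy: 6.14% × $2,750.00 = $168.85
Total: $123.93 + $168.85 = $292.78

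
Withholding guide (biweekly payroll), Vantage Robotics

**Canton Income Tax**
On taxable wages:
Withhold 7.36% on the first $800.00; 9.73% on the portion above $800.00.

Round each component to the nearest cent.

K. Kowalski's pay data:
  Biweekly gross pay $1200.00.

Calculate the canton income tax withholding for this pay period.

$97.80

Canton Income Tax: taxable = $1200.00
  $58.88 + 9.73% × ($1200.00 − $800.00) = $58.88 + 9.73% × $400.00 = $97.80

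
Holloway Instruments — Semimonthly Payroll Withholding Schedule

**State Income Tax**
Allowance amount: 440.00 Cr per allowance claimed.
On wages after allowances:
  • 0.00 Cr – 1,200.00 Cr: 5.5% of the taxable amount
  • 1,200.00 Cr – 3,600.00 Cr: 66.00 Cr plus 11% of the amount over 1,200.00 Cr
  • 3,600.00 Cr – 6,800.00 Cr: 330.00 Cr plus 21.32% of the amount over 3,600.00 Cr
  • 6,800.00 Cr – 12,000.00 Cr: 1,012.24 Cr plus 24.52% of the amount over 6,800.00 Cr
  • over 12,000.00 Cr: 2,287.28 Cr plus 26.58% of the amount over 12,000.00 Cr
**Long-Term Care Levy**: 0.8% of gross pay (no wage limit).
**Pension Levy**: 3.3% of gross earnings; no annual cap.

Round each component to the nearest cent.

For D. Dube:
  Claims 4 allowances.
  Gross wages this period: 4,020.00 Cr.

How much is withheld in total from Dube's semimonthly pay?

347.42 Cr

State Income Tax: taxable = 4,020.00 Cr − 4×440.00 Cr = 2,260.00 Cr
  66.00 Cr + 11% × (2,260.00 Cr − 1,200.00 Cr) = 66.00 Cr + 11% × 1,060.00 Cr = 182.60 Cr
Long-Term Care Levy: 0.8% × 4,020.00 Cr = 32.16 Cr
Pension Levy: 3.3% × 4,020.00 Cr = 132.66 Cr
Total: 182.60 Cr + 32.16 Cr + 132.66 Cr = 347.42 Cr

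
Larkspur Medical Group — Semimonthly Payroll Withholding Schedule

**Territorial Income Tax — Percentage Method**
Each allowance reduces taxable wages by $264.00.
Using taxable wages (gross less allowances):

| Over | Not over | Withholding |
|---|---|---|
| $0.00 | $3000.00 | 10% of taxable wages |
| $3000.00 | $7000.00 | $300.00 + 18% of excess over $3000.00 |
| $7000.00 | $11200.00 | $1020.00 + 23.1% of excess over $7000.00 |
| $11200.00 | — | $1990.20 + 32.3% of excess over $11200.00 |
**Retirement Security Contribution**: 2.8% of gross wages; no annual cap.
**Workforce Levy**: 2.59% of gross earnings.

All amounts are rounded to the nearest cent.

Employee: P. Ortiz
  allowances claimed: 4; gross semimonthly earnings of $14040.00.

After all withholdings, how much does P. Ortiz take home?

$10716.81

Territorial Income Tax: taxable = $14040.00 − 4×$264.00 = $12984.00
  $1990.20 + 32.3% × ($12984.00 − $11200.00) = $1990.20 + 32.3% × $1784.00 = $2566.43
Retirement Security Contribution: 2.8% × $14040.00 = $393.12
Workforce Levy: 2.59% × $14040.00 = $363.64
Total withheld: $2566.43 + $393.12 + $363.64 = $3323.19
Net pay: $14040.00 − $3323.19 = $10716.81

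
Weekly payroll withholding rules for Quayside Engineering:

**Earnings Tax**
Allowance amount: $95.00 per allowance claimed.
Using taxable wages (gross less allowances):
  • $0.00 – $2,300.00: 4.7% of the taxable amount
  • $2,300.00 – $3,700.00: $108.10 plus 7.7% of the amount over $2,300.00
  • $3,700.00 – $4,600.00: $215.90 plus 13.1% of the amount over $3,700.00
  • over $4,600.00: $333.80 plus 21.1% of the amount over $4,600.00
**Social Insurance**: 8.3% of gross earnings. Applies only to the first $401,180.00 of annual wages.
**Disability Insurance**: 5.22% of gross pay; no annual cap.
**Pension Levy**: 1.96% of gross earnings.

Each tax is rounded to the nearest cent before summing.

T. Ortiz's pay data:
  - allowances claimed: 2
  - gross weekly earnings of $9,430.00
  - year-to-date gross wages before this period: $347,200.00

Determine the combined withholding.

$2,772.61

Earnings Tax: taxable = $9,430.00 − 2×$95.00 = $9,240.00
  $333.80 + 21.1% × ($9,240.00 − $4,600.00) = $333.80 + 21.1% × $4,640.00 = $1,312.84
Social Insurance: 8.3% × $9,430.00 = $782.69
Disability Insurance: 5.22% × $9,430.00 = $492.25
Pension Levy: 1.96% × $9,430.00 = $184.83
Total: $1,312.84 + $782.69 + $492.25 + $184.83 = $2,772.61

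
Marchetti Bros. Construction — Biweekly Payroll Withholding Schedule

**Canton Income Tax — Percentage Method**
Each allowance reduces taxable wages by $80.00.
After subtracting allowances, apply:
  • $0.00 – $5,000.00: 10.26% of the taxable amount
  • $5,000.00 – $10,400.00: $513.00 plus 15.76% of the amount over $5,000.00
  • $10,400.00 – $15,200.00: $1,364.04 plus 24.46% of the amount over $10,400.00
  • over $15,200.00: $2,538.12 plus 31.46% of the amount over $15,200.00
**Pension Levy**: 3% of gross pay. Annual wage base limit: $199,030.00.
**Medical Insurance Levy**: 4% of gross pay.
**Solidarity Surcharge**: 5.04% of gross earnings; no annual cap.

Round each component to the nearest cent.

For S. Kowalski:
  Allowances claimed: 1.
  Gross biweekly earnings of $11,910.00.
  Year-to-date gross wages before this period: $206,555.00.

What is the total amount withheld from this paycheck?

Canton Income Tax: taxable = $11,910.00 − 1×$80.00 = $11,830.00
  $1,364.04 + 24.46% × ($11,830.00 − $10,400.00) = $1,364.04 + 24.46% × $1,430.00 = $1,713.82
Pension Levy: YTD $206,555.00 ≥ cap $199,030.00 → $0.00
Medical Insurance Levy: 4% × $11,910.00 = $476.40
Solidarity Surcharge: 5.04% × $11,910.00 = $600.26
Total: $1,713.82 + $0.00 + $476.40 + $600.26 = $2,790.48

$2,790.48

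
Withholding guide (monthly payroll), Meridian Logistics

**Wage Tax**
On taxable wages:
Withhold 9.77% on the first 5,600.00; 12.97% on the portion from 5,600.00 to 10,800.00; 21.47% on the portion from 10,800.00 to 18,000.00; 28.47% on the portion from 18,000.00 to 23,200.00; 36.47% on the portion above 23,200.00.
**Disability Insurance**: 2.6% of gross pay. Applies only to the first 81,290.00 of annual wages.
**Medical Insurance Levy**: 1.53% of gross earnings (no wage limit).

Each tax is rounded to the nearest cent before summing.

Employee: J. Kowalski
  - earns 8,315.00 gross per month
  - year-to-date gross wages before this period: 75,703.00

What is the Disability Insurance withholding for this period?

145.26

Disability Insurance: cap 81,290.00 − YTD 75,703.00 = 5,587.00 subject; 2.6% × 5,587.00 = 145.26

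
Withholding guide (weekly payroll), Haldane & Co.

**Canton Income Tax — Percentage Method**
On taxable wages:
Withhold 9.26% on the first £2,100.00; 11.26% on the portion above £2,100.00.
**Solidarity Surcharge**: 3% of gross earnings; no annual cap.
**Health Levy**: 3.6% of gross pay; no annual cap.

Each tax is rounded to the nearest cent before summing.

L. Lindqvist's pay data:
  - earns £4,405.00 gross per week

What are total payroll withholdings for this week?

Canton Income Tax: taxable = £4,405.00
  £194.46 + 11.26% × (£4,405.00 − £2,100.00) = £194.46 + 11.26% × £2,305.00 = £454.00
Solidarity Surcharge: 3% × £4,405.00 = £132.15
Health Levy: 3.6% × £4,405.00 = £158.58
Total: £454.00 + £132.15 + £158.58 = £744.73

£744.73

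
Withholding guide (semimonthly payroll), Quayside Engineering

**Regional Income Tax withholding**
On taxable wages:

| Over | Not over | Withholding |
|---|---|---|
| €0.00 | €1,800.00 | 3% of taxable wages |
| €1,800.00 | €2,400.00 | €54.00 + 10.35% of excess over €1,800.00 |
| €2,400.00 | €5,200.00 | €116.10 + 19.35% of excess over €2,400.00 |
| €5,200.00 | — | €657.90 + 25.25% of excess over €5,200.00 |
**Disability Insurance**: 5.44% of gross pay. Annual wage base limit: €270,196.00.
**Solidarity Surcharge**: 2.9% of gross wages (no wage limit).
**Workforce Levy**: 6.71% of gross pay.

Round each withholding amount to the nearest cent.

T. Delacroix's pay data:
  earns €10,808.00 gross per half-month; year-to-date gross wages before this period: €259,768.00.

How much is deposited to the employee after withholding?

Regional Income Tax: taxable = €10,808.00
  €657.90 + 25.25% × (€10,808.00 − €5,200.00) = €657.90 + 25.25% × €5,608.00 = €2,073.92
Disability Insurance: cap €270,196.00 − YTD €259,768.00 = €10,428.00 subject; 5.44% × €10,428.00 = €567.28
Solidarity Surcharge: 2.9% × €10,808.00 = €313.43
Workforce Levy: 6.71% × €10,808.00 = €725.22
Total withheld: €2,073.92 + €567.28 + €313.43 + €725.22 = €3,679.85
Net pay: €10,808.00 − €3,679.85 = €7,128.15

€7,128.15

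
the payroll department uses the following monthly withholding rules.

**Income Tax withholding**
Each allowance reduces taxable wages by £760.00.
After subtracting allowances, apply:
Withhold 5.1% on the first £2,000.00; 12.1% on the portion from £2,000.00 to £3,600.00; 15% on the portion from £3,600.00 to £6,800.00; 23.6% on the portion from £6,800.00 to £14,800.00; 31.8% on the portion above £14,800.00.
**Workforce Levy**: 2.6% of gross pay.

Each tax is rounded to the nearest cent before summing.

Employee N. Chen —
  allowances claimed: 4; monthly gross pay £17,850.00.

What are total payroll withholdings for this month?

Income Tax: taxable = £17,850.00 − 4×£760.00 = £14,810.00
  £2,663.60 + 31.8% × (£14,810.00 − £14,800.00) = £2,663.60 + 31.8% × £10.00 = £2,666.78
Workforce Levy: 2.6% × £17,850.00 = £464.10
Total: £2,666.78 + £464.10 = £3,130.88

£3,130.88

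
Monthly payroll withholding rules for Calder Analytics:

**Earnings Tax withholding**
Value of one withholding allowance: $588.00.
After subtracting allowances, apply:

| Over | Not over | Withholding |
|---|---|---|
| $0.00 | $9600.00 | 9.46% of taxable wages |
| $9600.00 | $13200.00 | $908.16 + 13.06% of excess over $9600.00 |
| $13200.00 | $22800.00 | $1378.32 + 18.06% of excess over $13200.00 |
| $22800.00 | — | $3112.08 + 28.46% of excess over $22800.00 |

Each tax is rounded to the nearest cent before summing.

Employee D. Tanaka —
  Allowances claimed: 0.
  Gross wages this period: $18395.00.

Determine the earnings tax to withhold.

Earnings Tax: taxable = $18395.00
  $1378.32 + 18.06% × ($18395.00 − $13200.00) = $1378.32 + 18.06% × $5195.00 = $2316.54

$2316.54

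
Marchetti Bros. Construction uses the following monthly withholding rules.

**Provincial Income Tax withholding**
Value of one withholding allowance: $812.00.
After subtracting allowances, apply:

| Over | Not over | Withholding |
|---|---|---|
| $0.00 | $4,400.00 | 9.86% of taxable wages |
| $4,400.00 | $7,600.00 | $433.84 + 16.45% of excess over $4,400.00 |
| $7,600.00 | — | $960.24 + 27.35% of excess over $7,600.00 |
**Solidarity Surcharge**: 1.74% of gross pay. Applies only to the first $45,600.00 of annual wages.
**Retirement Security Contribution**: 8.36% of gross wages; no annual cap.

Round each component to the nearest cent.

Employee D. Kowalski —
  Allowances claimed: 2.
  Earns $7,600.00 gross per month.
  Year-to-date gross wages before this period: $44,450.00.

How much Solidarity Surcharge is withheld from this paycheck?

$20.01

Solidarity Surcharge: cap $45,600.00 − YTD $44,450.00 = $1,150.00 subject; 1.74% × $1,150.00 = $20.01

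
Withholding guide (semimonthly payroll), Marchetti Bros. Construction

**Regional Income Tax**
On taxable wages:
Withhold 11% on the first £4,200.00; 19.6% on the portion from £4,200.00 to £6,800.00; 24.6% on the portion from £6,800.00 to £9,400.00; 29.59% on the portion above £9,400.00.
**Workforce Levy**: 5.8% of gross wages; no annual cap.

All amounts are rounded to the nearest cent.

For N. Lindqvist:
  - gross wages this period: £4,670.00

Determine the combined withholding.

£824.98

Regional Income Tax: taxable = £4,670.00
  £462.00 + 19.6% × (£4,670.00 − £4,200.00) = £462.00 + 19.6% × £470.00 = £554.12
Workforce Levy: 5.8% × £4,670.00 = £270.86
Total: £554.12 + £270.86 = £824.98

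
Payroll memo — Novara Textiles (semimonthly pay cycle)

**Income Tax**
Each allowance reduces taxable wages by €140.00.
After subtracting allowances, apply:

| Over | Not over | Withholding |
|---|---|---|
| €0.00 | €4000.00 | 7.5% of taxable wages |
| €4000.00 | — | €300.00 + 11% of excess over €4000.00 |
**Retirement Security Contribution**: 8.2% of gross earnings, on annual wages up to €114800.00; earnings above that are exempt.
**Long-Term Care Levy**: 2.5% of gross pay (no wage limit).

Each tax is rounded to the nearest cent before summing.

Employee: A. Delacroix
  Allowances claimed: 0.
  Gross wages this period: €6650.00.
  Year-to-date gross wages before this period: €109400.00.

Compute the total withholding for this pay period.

Income Tax: taxable = €6650.00
  €300.00 + 11% × (€6650.00 − €4000.00) = €300.00 + 11% × €2650.00 = €591.50
Retirement Security Contribution: cap €114800.00 − YTD €109400.00 = €5400.00 subject; 8.2% × €5400.00 = €442.80
Long-Term Care Levy: 2.5% × €6650.00 = €166.25
Total: €591.50 + €442.80 + €166.25 = €1200.55

€1200.55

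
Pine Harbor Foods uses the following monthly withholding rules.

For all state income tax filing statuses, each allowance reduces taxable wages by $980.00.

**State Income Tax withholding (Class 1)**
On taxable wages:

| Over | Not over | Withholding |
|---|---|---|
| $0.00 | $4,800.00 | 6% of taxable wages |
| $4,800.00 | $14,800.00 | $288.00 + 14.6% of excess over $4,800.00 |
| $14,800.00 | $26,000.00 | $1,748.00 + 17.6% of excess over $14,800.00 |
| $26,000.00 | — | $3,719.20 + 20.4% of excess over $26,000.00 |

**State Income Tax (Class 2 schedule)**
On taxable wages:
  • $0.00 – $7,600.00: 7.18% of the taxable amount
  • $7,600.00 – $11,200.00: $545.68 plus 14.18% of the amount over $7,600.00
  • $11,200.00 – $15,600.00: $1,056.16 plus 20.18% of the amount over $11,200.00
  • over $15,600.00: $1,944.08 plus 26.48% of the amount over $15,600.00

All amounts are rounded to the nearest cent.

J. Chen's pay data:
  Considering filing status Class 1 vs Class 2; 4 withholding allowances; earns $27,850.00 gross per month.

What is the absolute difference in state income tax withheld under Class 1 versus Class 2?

State Income Tax (Class 1): taxable = $27,850.00 − 4×$980.00 = $23,930.00
  $1,748.00 + 17.6% × ($23,930.00 − $14,800.00) = $1,748.00 + 17.6% × $9,130.00 = $3,354.88
State Income Tax (Class 2): taxable = $27,850.00 − 4×$980.00 = $23,930.00
  $1,944.08 + 26.48% × ($23,930.00 − $15,600.00) = $1,944.08 + 26.48% × $8,330.00 = $4,149.86
Difference: |$3,354.88 − $4,149.86| = $794.98 (higher under Class 2)

$794.98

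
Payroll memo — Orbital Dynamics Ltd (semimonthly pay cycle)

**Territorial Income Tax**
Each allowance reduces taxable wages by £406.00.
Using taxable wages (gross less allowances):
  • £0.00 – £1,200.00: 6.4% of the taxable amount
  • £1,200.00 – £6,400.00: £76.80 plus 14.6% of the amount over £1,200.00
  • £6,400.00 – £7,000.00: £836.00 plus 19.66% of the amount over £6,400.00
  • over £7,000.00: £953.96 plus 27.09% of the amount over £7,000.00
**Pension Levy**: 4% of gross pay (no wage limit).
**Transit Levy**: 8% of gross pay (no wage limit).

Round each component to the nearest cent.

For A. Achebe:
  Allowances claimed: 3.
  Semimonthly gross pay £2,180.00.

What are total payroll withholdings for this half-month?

£323.17

Territorial Income Tax: taxable = £2,180.00 − 3×£406.00 = £962.00
  6.4% × £962.00 = £61.57
Pension Levy: 4% × £2,180.00 = £87.20
Transit Levy: 8% × £2,180.00 = £174.40
Total: £61.57 + £87.20 + £174.40 = £323.17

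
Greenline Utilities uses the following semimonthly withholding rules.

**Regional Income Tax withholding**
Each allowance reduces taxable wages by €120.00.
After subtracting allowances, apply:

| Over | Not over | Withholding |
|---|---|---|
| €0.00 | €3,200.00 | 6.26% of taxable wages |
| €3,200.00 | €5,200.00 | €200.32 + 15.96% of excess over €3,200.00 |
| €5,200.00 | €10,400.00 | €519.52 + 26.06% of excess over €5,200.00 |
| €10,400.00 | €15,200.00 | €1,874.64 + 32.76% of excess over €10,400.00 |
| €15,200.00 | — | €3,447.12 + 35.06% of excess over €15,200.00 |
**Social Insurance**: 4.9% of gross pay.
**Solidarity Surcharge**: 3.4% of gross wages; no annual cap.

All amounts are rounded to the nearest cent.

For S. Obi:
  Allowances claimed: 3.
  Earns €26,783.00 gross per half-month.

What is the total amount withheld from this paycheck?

Regional Income Tax: taxable = €26,783.00 − 3×€120.00 = €26,423.00
  €3,447.12 + 35.06% × (€26,423.00 − €15,200.00) = €3,447.12 + 35.06% × €11,223.00 = €7,381.90
Social Insurance: 4.9% × €26,783.00 = €1,312.37
Solidarity Surcharge: 3.4% × €26,783.00 = €910.62
Total: €7,381.90 + €1,312.37 + €910.62 = €9,604.89

€9,604.89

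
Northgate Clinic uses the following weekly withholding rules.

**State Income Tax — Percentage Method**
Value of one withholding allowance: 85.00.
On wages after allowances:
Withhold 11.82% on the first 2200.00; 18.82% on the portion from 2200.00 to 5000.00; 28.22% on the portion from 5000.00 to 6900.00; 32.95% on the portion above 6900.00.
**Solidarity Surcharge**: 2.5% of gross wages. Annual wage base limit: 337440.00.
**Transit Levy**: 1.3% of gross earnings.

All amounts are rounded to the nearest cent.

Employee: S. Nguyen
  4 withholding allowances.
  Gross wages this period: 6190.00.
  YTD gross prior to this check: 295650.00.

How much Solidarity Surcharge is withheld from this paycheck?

154.75

Solidarity Surcharge: 2.5% × 6190.00 = 154.75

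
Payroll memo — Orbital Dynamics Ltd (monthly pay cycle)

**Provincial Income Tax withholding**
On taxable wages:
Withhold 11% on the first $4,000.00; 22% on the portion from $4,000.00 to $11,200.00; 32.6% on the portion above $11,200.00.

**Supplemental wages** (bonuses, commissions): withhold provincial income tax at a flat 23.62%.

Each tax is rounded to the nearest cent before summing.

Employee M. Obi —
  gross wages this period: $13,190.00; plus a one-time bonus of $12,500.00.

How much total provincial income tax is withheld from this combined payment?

$5,625.24

Provincial Income Tax: taxable = $13,190.00
  $2,024.00 + 32.6% × ($13,190.00 − $11,200.00) = $2,024.00 + 32.6% × $1,990.00 = $2,672.74
Supplemental (23.62% flat on bonus): 23.62% × $12,500.00 = $2,952.50
Total provincial income tax: $2,672.74 + $2,952.50 = $5,625.24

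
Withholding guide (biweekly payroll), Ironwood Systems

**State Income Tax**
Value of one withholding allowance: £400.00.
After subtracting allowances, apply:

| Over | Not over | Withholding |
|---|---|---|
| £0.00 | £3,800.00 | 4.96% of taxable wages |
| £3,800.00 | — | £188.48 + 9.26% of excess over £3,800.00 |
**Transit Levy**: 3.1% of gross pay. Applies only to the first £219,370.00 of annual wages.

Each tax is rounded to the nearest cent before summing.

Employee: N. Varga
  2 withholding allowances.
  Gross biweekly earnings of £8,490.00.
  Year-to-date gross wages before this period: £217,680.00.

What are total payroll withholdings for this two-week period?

State Income Tax: taxable = £8,490.00 − 2×£400.00 = £7,690.00
  £188.48 + 9.26% × (£7,690.00 − £3,800.00) = £188.48 + 9.26% × £3,890.00 = £548.69
Transit Levy: cap £219,370.00 − YTD £217,680.00 = £1,690.00 subject; 3.1% × £1,690.00 = £52.39
Total: £548.69 + £52.39 = £601.08

£601.08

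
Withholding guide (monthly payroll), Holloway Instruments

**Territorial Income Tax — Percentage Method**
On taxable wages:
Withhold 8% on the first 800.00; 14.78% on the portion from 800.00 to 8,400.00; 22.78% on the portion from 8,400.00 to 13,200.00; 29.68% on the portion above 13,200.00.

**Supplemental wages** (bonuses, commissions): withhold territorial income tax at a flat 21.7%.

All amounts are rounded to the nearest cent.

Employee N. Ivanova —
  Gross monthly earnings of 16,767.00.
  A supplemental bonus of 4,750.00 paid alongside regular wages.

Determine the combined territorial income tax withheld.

Territorial Income Tax: taxable = 16,767.00
  2,280.72 + 29.68% × (16,767.00 − 13,200.00) = 2,280.72 + 29.68% × 3,567.00 = 3,339.41
Supplemental (21.7% flat on bonus): 21.7% × 4,750.00 = 1,030.75
Total territorial income tax: 3,339.41 + 1,030.75 = 4,370.16

4,370.16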